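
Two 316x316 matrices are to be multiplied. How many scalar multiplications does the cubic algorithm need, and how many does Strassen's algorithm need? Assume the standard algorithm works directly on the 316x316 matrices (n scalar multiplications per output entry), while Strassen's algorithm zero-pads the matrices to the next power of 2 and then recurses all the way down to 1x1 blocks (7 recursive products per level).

Matrix multiplication for 316x316 matrices:

Strassen's algorithm requires power-of-2 dimensions. Pad 316x316 to 512x512 (next power of 2).

Standard algorithm: 316^3 = 31554496 multiplications
Strassen's algorithm: 7^(log2(512)) = 7^9 = 40353607 multiplications
Difference: 31554496 - 40353607 = -8799111 (Strassen uses MORE here due to padding overhead — for small or just-over-power-of-2 n, padding can outweigh the per-level savings)

Standard: 31554496 multiplications (316^3). Strassen: 40353607 multiplications (7^9, after padding to 512x512). Strassen reduces 8 recursive multiplications to 7 at each level.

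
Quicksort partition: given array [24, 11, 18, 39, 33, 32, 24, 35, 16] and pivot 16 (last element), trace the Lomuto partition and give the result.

Lomuto partition with pivot = 16:

Initial array: [24, 11, 18, 39, 33, 32, 24, 35, 16]

arr[0]=24 > 16: no swap
arr[1]=11 <= 16: swap with position 0, array becomes [11, 24, 18, 39, 33, 32, 24, 35, 16]
arr[2]=18 > 16: no swap
arr[3]=39 > 16: no swap
arr[4]=33 > 16: no swap
arr[5]=32 > 16: no swap
arr[6]=24 > 16: no swap
arr[7]=35 > 16: no swap

Place pivot at position 1: [11, 16, 18, 39, 33, 32, 24, 35, 24]
Pivot position: 1

After partitioning with pivot 16, the array becomes [11, 16, 18, 39, 33, 32, 24, 35, 24]. The pivot is placed at index 1. All elements to the left of the pivot are <= 16, and all elements to the right are > 16.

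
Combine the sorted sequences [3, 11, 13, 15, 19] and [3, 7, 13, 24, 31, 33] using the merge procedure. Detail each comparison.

Merging process:

Compare 3 vs 3: take 3 from left. Merged: [3]
Compare 11 vs 3: take 3 from right. Merged: [3, 3]
Compare 11 vs 7: take 7 from right. Merged: [3, 3, 7]
Compare 11 vs 13: take 11 from left. Merged: [3, 3, 7, 11]
Compare 13 vs 13: take 13 from left. Merged: [3, 3, 7, 11, 13]
Compare 15 vs 13: take 13 from right. Merged: [3, 3, 7, 11, 13, 13]
Compare 15 vs 24: take 15 from left. Merged: [3, 3, 7, 11, 13, 13, 15]
Compare 19 vs 24: take 19 from left. Merged: [3, 3, 7, 11, 13, 13, 15, 19]
Append remaining from right: [24, 31, 33]. Merged: [3, 3, 7, 11, 13, 13, 15, 19, 24, 31, 33]

Final merged array: [3, 3, 7, 11, 13, 13, 15, 19, 24, 31, 33]
Total comparisons: 8

The merged array is [3, 3, 7, 11, 13, 13, 15, 19, 24, 31, 33], requiring 8 comparisons. The merge step runs in O(n) time where n is the total number of elements.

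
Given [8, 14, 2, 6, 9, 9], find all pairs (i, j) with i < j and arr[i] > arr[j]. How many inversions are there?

Finding inversions in [8, 14, 2, 6, 9, 9]:

(0, 2): arr[0]=8 > arr[2]=2
(0, 3): arr[0]=8 > arr[3]=6
(1, 2): arr[1]=14 > arr[2]=2
(1, 3): arr[1]=14 > arr[3]=6
(1, 4): arr[1]=14 > arr[4]=9
(1, 5): arr[1]=14 > arr[5]=9

Total inversions: 6

The array has 6 inversion(s): (0,2), (0,3), (1,2), (1,3), (1,4), (1,5). Each pair (i,j) satisfies i < j and arr[i] > arr[j].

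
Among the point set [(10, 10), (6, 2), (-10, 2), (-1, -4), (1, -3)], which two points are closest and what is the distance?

Computing all pairwise distances among 5 points:

d((10, 10), (6, 2)) = 8.9443
d((10, 10), (-10, 2)) = 21.5407
d((10, 10), (-1, -4)) = 17.8045
d((10, 10), (1, -3)) = 15.8114
d((6, 2), (-10, 2)) = 16.0
d((6, 2), (-1, -4)) = 9.2195
d((6, 2), (1, -3)) = 7.0711
d((-10, 2), (-1, -4)) = 10.8167
d((-10, 2), (1, -3)) = 12.083
d((-1, -4), (1, -3)) = 2.2361 <-- minimum

Closest pair: (-1, -4) and (1, -3) with distance 2.2361

The closest pair is (-1, -4) and (1, -3) with Euclidean distance 2.2361. For 5 points, brute-force pairwise comparison is shown above. For large n, the divide-and-conquer algorithm (sort by x, recurse on halves, check the dividing strip) achieves O(n log n).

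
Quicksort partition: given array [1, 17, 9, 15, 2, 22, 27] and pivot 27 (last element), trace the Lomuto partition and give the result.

Lomuto partition with pivot = 27:

Initial array: [1, 17, 9, 15, 2, 22, 27]

arr[0]=1 <= 27: swap with position 0, array becomes [1, 17, 9, 15, 2, 22, 27]
arr[1]=17 <= 27: swap with position 1, array becomes [1, 17, 9, 15, 2, 22, 27]
arr[2]=9 <= 27: swap with position 2, array becomes [1, 17, 9, 15, 2, 22, 27]
arr[3]=15 <= 27: swap with position 3, array becomes [1, 17, 9, 15, 2, 22, 27]
arr[4]=2 <= 27: swap with position 4, array becomes [1, 17, 9, 15, 2, 22, 27]
arr[5]=22 <= 27: swap with position 5, array becomes [1, 17, 9, 15, 2, 22, 27]

Place pivot at position 6: [1, 17, 9, 15, 2, 22, 27]
Pivot position: 6

After partitioning with pivot 27, the array becomes [1, 17, 9, 15, 2, 22, 27]. The pivot is placed at index 6. All elements to the left of the pivot are <= 27, and all elements to the right are > 27.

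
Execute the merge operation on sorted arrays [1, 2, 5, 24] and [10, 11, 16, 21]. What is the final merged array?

Merging process:

Compare 1 vs 10: take 1 from left. Merged: [1]
Compare 2 vs 10: take 2 from left. Merged: [1, 2]
Compare 5 vs 10: take 5 from left. Merged: [1, 2, 5]
Compare 24 vs 10: take 10 from right. Merged: [1, 2, 5, 10]
Compare 24 vs 11: take 11 from right. Merged: [1, 2, 5, 10, 11]
Compare 24 vs 16: take 16 from right. Merged: [1, 2, 5, 10, 11, 16]
Compare 24 vs 21: take 21 from right. Merged: [1, 2, 5, 10, 11, 16, 21]
Append remaining from left: [24]. Merged: [1, 2, 5, 10, 11, 16, 21, 24]

Final merged array: [1, 2, 5, 10, 11, 16, 21, 24]
Total comparisons: 7

The merged array is [1, 2, 5, 10, 11, 16, 21, 24], requiring 7 comparisons. The merge step runs in O(n) time where n is the total number of elements.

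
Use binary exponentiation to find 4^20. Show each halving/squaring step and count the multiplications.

Computing 4^20 by squaring (build up from 4^1; each line after the first costs one multiplication):

4^1 = 4
4^2 = (4^1)^2 = 4^2 = 16
4^4 = (4^2)^2 = 16^2 = 256
4^5 = 4 * 4^4 = 4 * 256 = 1024
4^10 = (4^5)^2 = 1024^2 = 1048576
4^20 = (4^10)^2 = 1048576^2 = 1099511627776

Result: 1099511627776
Multiplications needed: 5 (5 lines after 4^1)

4^20 = 1099511627776. Using exponentiation by squaring, this requires 5 multiplications. The key idea: if the exponent is even, square the half-power; if odd, multiply by the base once.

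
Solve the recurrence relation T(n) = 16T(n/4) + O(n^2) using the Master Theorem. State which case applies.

Master Theorem for T(n) = 16T(n/4) + O(n^2):

a = 16, b = 4, c = 2
log_b(a) = log_4(16) = 2.0000

Case 2: c = 2 = log_4(16) = 2.0000
T(n) = O(n^2 log n) = O(n^2 log n)

For T(n) = 16T(n/4) + O(n^2): log_4(16) = 2.0000. This is Case 2 of the Master Theorem (c = log_b(a), equal work at all levels), giving O(n^2 log n).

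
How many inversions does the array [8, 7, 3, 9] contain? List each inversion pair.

Finding inversions in [8, 7, 3, 9]:

(0, 1): arr[0]=8 > arr[1]=7
(0, 2): arr[0]=8 > arr[2]=3
(1, 2): arr[1]=7 > arr[2]=3

Total inversions: 3

The array has 3 inversion(s): (0,1), (0,2), (1,2). Each pair (i,j) satisfies i < j and arr[i] > arr[j].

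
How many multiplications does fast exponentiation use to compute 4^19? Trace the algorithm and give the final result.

Computing 4^19 by squaring (build up from 4^1; each line after the first costs one multiplication):

4^1 = 4
4^2 = (4^1)^2 = 4^2 = 16
4^4 = (4^2)^2 = 16^2 = 256
4^8 = (4^4)^2 = 256^2 = 65536
4^9 = 4 * 4^8 = 4 * 65536 = 262144
4^18 = (4^9)^2 = 262144^2 = 68719476736
4^19 = 4 * 4^18 = 4 * 68719476736 = 274877906944

Result: 274877906944
Multiplications needed: 6 (6 lines after 4^1)

4^19 = 274877906944. Using exponentiation by squaring, this requires 6 multiplications. The key idea: if the exponent is even, square the half-power; if odd, multiply by the base once.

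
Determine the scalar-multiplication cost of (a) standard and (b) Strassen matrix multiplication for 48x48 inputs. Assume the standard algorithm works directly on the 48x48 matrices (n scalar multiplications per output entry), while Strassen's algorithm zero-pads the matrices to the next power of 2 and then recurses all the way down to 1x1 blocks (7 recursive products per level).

Matrix multiplication for 48x48 matrices:

Strassen's algorithm requires power-of-2 dimensions. Pad 48x48 to 64x64 (next power of 2).

Standard algorithm: 48^3 = 110592 multiplications
Strassen's algorithm: 7^(log2(64)) = 7^6 = 117649 multiplications
Difference: 110592 - 117649 = -7057 (Strassen uses MORE here due to padding overhead — for small or just-over-power-of-2 n, padding can outweigh the per-level savings)

Standard: 110592 multiplications (48^3). Strassen: 117649 multiplications (7^6, after padding to 64x64). Strassen reduces 8 recursive multiplications to 7 at each level.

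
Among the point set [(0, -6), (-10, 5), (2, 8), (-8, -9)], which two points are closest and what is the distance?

Computing all pairwise distances among 4 points:

d((0, -6), (-10, 5)) = 14.8661
d((0, -6), (2, 8)) = 14.1421
d((0, -6), (-8, -9)) = 8.544 <-- minimum
d((-10, 5), (2, 8)) = 12.3693
d((-10, 5), (-8, -9)) = 14.1421
d((2, 8), (-8, -9)) = 19.7231

Closest pair: (0, -6) and (-8, -9) with distance 8.544

The closest pair is (0, -6) and (-8, -9) with Euclidean distance 8.544. For 4 points, brute-force pairwise comparison is shown above. For large n, the divide-and-conquer algorithm (sort by x, recurse on halves, check the dividing strip) achieves O(n log n).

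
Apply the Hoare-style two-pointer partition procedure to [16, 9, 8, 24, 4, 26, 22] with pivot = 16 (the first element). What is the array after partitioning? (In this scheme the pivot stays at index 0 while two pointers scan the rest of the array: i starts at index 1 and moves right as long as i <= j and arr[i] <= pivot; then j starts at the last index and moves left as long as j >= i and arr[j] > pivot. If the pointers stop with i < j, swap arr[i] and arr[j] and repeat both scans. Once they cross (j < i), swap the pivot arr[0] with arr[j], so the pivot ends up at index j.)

Hoare-style two-pointer partition with pivot = 16:

Initial array: [16, 9, 8, 24, 4, 26, 22]

Pointers start at i = 1, j = 6.
i stops at index 3 (arr[3]=24 > 16), j stops at index 4 (arr[4]=4 <= 16): swap arr[3] and arr[4], array becomes [16, 9, 8, 4, 24, 26, 22]
i ends at 4, j ends at 3: the pointers have crossed (j < i), so scanning stops.

Swap pivot arr[0] with arr[3] to place pivot at position 3: [4, 9, 8, 16, 24, 26, 22]
Pivot position: 3

After partitioning with pivot 16, the array becomes [4, 9, 8, 16, 24, 26, 22]. The pivot is placed at index 3. All elements to the left of the pivot are <= 16, and all elements to the right are > 16.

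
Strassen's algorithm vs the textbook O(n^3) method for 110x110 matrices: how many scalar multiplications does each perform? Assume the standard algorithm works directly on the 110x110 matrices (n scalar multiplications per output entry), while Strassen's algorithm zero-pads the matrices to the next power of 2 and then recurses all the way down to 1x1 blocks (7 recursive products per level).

Matrix multiplication for 110x110 matrices:

Strassen's algorithm requires power-of-2 dimensions. Pad 110x110 to 128x128 (next power of 2).

Standard algorithm: 110^3 = 1331000 multiplications
Strassen's algorithm: 7^(log2(128)) = 7^7 = 823543 multiplications
Savings: 1331000 - 823543 = 507457 multiplications

Standard: 1331000 multiplications (110^3). Strassen: 823543 multiplications (7^7, after padding to 128x128). Strassen reduces 8 recursive multiplications to 7 at each level.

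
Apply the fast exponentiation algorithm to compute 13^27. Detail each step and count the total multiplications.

Computing 13^27 by squaring (build up from 13^1; each line after the first costs one multiplication):

13^1 = 13
13^2 = (13^1)^2 = 13^2 = 169
13^3 = 13 * 13^2 = 13 * 169 = 2197
13^6 = (13^3)^2 = 2197^2 = 4826809
13^12 = (13^6)^2 = 4826809^2 = 23298085122481
13^13 = 13 * 13^12 = 13 * 23298085122481 = 302875106592253
13^26 = (13^13)^2 = 302875106592253^2 = 91733330193268616658399616009
13^27 = 13 * 13^26 = 13 * 91733330193268616658399616009 = 1192533292512492016559195008117

Result: 1192533292512492016559195008117
Multiplications needed: 7 (7 lines after 13^1)

13^27 = 1192533292512492016559195008117. Using exponentiation by squaring, this requires 7 multiplications. The key idea: if the exponent is even, square the half-power; if odd, multiply by the base once.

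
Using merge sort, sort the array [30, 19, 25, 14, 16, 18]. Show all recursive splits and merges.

Merge sort trace:

Split: [30, 19, 25, 14, 16, 18] -> [30, 19, 25] and [14, 16, 18]
  Split: [30, 19, 25] -> [30] and [19, 25]
    Split: [19, 25] -> [19] and [25]
    Merge: [19] + [25] -> [19, 25]
  Merge: [30] + [19, 25] -> [19, 25, 30]
  Split: [14, 16, 18] -> [14] and [16, 18]
    Split: [16, 18] -> [16] and [18]
    Merge: [16] + [18] -> [16, 18]
  Merge: [14] + [16, 18] -> [14, 16, 18]
Merge: [19, 25, 30] + [14, 16, 18] -> [14, 16, 18, 19, 25, 30]

Final sorted array: [14, 16, 18, 19, 25, 30]

The merge sort proceeds by recursively splitting the array and merging sorted halves.
After all merges, the sorted array is [14, 16, 18, 19, 25, 30].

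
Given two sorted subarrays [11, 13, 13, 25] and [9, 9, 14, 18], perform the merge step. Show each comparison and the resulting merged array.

Merging process:

Compare 11 vs 9: take 9 from right. Merged: [9]
Compare 11 vs 9: take 9 from right. Merged: [9, 9]
Compare 11 vs 14: take 11 from left. Merged: [9, 9, 11]
Compare 13 vs 14: take 13 from left. Merged: [9, 9, 11, 13]
Compare 13 vs 14: take 13 from left. Merged: [9, 9, 11, 13, 13]
Compare 25 vs 14: take 14 from right. Merged: [9, 9, 11, 13, 13, 14]
Compare 25 vs 18: take 18 from right. Merged: [9, 9, 11, 13, 13, 14, 18]
Append remaining from left: [25]. Merged: [9, 9, 11, 13, 13, 14, 18, 25]

Final merged array: [9, 9, 11, 13, 13, 14, 18, 25]
Total comparisons: 7

The merged array is [9, 9, 11, 13, 13, 14, 18, 25], requiring 7 comparisons. The merge step runs in O(n) time where n is the total number of elements.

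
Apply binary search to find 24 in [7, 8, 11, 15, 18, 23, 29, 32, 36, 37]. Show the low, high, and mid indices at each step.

Binary search for 24 in [7, 8, 11, 15, 18, 23, 29, 32, 36, 37]:

lo=0, hi=9, mid=4, arr[mid]=18 -> 18 < 24, search right half
lo=5, hi=9, mid=7, arr[mid]=32 -> 32 > 24, search left half
lo=5, hi=6, mid=5, arr[mid]=23 -> 23 < 24, search right half
lo=6, hi=6, mid=6, arr[mid]=29 -> 29 > 24, search left half
lo=6 > hi=5, target 24 not found

Binary search determines that 24 is not in the array after 4 comparisons. The search space was exhausted without finding the target.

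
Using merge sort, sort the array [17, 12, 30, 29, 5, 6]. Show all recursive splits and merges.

Merge sort trace:

Split: [17, 12, 30, 29, 5, 6] -> [17, 12, 30] and [29, 5, 6]
  Split: [17, 12, 30] -> [17] and [12, 30]
    Split: [12, 30] -> [12] and [30]
    Merge: [12] + [30] -> [12, 30]
  Merge: [17] + [12, 30] -> [12, 17, 30]
  Split: [29, 5, 6] -> [29] and [5, 6]
    Split: [5, 6] -> [5] and [6]
    Merge: [5] + [6] -> [5, 6]
  Merge: [29] + [5, 6] -> [5, 6, 29]
Merge: [12, 17, 30] + [5, 6, 29] -> [5, 6, 12, 17, 29, 30]

Final sorted array: [5, 6, 12, 17, 29, 30]

The merge sort proceeds by recursively splitting the array and merging sorted halves.
After all merges, the sorted array is [5, 6, 12, 17, 29, 30].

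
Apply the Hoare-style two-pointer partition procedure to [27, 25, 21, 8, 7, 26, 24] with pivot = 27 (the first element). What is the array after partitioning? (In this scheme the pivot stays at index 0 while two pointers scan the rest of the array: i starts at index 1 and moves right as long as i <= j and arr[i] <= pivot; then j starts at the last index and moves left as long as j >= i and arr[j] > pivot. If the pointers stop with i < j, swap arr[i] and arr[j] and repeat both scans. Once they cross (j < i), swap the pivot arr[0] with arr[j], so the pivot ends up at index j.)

Hoare-style two-pointer partition with pivot = 27:

Initial array: [27, 25, 21, 8, 7, 26, 24]

Pointers start at i = 1, j = 6.
i ends at 7, j ends at 6: the pointers have crossed (j < i), so scanning stops.

Swap pivot arr[0] with arr[6] to place pivot at position 6: [24, 25, 21, 8, 7, 26, 27]
Pivot position: 6

After partitioning with pivot 27, the array becomes [24, 25, 21, 8, 7, 26, 27]. The pivot is placed at index 6. All elements to the left of the pivot are <= 27, and all elements to the right are > 27.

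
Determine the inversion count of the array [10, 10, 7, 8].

Finding inversions in [10, 10, 7, 8]:

(0, 2): arr[0]=10 > arr[2]=7
(0, 3): arr[0]=10 > arr[3]=8
(1, 2): arr[1]=10 > arr[2]=7
(1, 3): arr[1]=10 > arr[3]=8

Total inversions: 4

The array has 4 inversion(s): (0,2), (0,3), (1,2), (1,3). Each pair (i,j) satisfies i < j and arr[i] > arr[j].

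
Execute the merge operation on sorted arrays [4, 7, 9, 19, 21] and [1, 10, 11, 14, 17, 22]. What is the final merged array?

Merging process:

Compare 4 vs 1: take 1 from right. Merged: [1]
Compare 4 vs 10: take 4 from left. Merged: [1, 4]
Compare 7 vs 10: take 7 from left. Merged: [1, 4, 7]
Compare 9 vs 10: take 9 from left. Merged: [1, 4, 7, 9]
Compare 19 vs 10: take 10 from right. Merged: [1, 4, 7, 9, 10]
Compare 19 vs 11: take 11 from right. Merged: [1, 4, 7, 9, 10, 11]
Compare 19 vs 14: take 14 from right. Merged: [1, 4, 7, 9, 10, 11, 14]
Compare 19 vs 17: take 17 from right. Merged: [1, 4, 7, 9, 10, 11, 14, 17]
Compare 19 vs 22: take 19 from left. Merged: [1, 4, 7, 9, 10, 11, 14, 17, 19]
Compare 21 vs 22: take 21 from left. Merged: [1, 4, 7, 9, 10, 11, 14, 17, 19, 21]
Append remaining from right: [22]. Merged: [1, 4, 7, 9, 10, 11, 14, 17, 19, 21, 22]

Final merged array: [1, 4, 7, 9, 10, 11, 14, 17, 19, 21, 22]
Total comparisons: 10

The merged array is [1, 4, 7, 9, 10, 11, 14, 17, 19, 21, 22], requiring 10 comparisons. The merge step runs in O(n) time where n is the total number of elements.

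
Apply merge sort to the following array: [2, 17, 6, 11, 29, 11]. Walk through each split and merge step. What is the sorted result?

Merge sort trace:

Split: [2, 17, 6, 11, 29, 11] -> [2, 17, 6] and [11, 29, 11]
  Split: [2, 17, 6] -> [2] and [17, 6]
    Split: [17, 6] -> [17] and [6]
    Merge: [17] + [6] -> [6, 17]
  Merge: [2] + [6, 17] -> [2, 6, 17]
  Split: [11, 29, 11] -> [11] and [29, 11]
    Split: [29, 11] -> [29] and [11]
    Merge: [29] + [11] -> [11, 29]
  Merge: [11] + [11, 29] -> [11, 11, 29]
Merge: [2, 6, 17] + [11, 11, 29] -> [2, 6, 11, 11, 17, 29]

Final sorted array: [2, 6, 11, 11, 17, 29]

The merge sort proceeds by recursively splitting the array and merging sorted halves.
After all merges, the sorted array is [2, 6, 11, 11, 17, 29].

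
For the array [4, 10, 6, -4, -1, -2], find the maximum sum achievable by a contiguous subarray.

Using Kadane's algorithm on [4, 10, 6, -4, -1, -2]:

Scanning through the array:
Position 1 (value 10): max_ending_here = 14, max_so_far = 14
Position 2 (value 6): max_ending_here = 20, max_so_far = 20
Position 3 (value -4): max_ending_here = 16, max_so_far = 20
Position 4 (value -1): max_ending_here = 15, max_so_far = 20
Position 5 (value -2): max_ending_here = 13, max_so_far = 20

Maximum subarray: [4, 10, 6]
Maximum sum: 20

The maximum subarray is [4, 10, 6] with sum 20. This subarray runs from index 0 to index 2.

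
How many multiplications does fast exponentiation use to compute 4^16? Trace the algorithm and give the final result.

Computing 4^16 by squaring (build up from 4^1; each line after the first costs one multiplication):

4^1 = 4
4^2 = (4^1)^2 = 4^2 = 16
4^4 = (4^2)^2 = 16^2 = 256
4^8 = (4^4)^2 = 256^2 = 65536
4^16 = (4^8)^2 = 65536^2 = 4294967296

Result: 4294967296
Multiplications needed: 4 (4 lines after 4^1)

4^16 = 4294967296. Using exponentiation by squaring, this requires 4 multiplications. The key idea: if the exponent is even, square the half-power; if odd, multiply by the base once.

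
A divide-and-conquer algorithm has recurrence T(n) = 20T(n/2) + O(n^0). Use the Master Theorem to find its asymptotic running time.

Master Theorem for T(n) = 20T(n/2) + O(n^0):

a = 20, b = 2, c = 0
log_b(a) = log_2(20) = 4.3219

Case 1: c = 0 < log_2(20) = 4.3219
T(n) = O(n^(log_2 20))

For T(n) = 20T(n/2) + O(n^0): log_2(20) = 4.3219. This is Case 1 of the Master Theorem (c < log_b(a), work dominated by leaves), giving O(n^(log_2 20)).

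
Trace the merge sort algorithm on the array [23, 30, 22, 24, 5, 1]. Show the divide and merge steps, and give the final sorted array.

Merge sort trace:

Split: [23, 30, 22, 24, 5, 1] -> [23, 30, 22] and [24, 5, 1]
  Split: [23, 30, 22] -> [23] and [30, 22]
    Split: [30, 22] -> [30] and [22]
    Merge: [30] + [22] -> [22, 30]
  Merge: [23] + [22, 30] -> [22, 23, 30]
  Split: [24, 5, 1] -> [24] and [5, 1]
    Split: [5, 1] -> [5] and [1]
    Merge: [5] + [1] -> [1, 5]
  Merge: [24] + [1, 5] -> [1, 5, 24]
Merge: [22, 23, 30] + [1, 5, 24] -> [1, 5, 22, 23, 24, 30]

Final sorted array: [1, 5, 22, 23, 24, 30]

The merge sort proceeds by recursively splitting the array and merging sorted halves.
After all merges, the sorted array is [1, 5, 22, 23, 24, 30].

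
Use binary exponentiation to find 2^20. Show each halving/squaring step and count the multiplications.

Computing 2^20 by squaring (build up from 2^1; each line after the first costs one multiplication):

2^1 = 2
2^2 = (2^1)^2 = 2^2 = 4
2^4 = (2^2)^2 = 4^2 = 16
2^5 = 2 * 2^4 = 2 * 16 = 32
2^10 = (2^5)^2 = 32^2 = 1024
2^20 = (2^10)^2 = 1024^2 = 1048576

Result: 1048576
Multiplications needed: 5 (5 lines after 2^1)

2^20 = 1048576. Using exponentiation by squaring, this requires 5 multiplications. The key idea: if the exponent is even, square the half-power; if odd, multiply by the base once.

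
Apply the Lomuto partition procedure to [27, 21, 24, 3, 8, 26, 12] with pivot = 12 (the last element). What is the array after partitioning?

Lomuto partition with pivot = 12:

Initial array: [27, 21, 24, 3, 8, 26, 12]

arr[0]=27 > 12: no swap
arr[1]=21 > 12: no swap
arr[2]=24 > 12: no swap
arr[3]=3 <= 12: swap with position 0, array becomes [3, 21, 24, 27, 8, 26, 12]
arr[4]=8 <= 12: swap with position 1, array becomes [3, 8, 24, 27, 21, 26, 12]
arr[5]=26 > 12: no swap

Place pivot at position 2: [3, 8, 12, 27, 21, 26, 24]
Pivot position: 2

After partitioning with pivot 12, the array becomes [3, 8, 12, 27, 21, 26, 24]. The pivot is placed at index 2. All elements to the left of the pivot are <= 12, and all elements to the right are > 12.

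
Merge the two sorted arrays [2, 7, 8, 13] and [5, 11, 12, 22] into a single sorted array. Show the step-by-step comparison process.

Merging process:

Compare 2 vs 5: take 2 from left. Merged: [2]
Compare 7 vs 5: take 5 from right. Merged: [2, 5]
Compare 7 vs 11: take 7 from left. Merged: [2, 5, 7]
Compare 8 vs 11: take 8 from left. Merged: [2, 5, 7, 8]
Compare 13 vs 11: take 11 from right. Merged: [2, 5, 7, 8, 11]
Compare 13 vs 12: take 12 from right. Merged: [2, 5, 7, 8, 11, 12]
Compare 13 vs 22: take 13 from left. Merged: [2, 5, 7, 8, 11, 12, 13]
Append remaining from right: [22]. Merged: [2, 5, 7, 8, 11, 12, 13, 22]

Final merged array: [2, 5, 7, 8, 11, 12, 13, 22]
Total comparisons: 7

The merged array is [2, 5, 7, 8, 11, 12, 13, 22], requiring 7 comparisons. The merge step runs in O(n) time where n is the total number of elements.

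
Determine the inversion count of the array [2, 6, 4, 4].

Finding inversions in [2, 6, 4, 4]:

(1, 2): arr[1]=6 > arr[2]=4
(1, 3): arr[1]=6 > arr[3]=4

Total inversions: 2

The array has 2 inversion(s): (1,2), (1,3). Each pair (i,j) satisfies i < j and arr[i] > arr[j].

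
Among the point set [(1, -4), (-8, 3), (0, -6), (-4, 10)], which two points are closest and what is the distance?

Computing all pairwise distances among 4 points:

d((1, -4), (-8, 3)) = 11.4018
d((1, -4), (0, -6)) = 2.2361 <-- minimum
d((1, -4), (-4, 10)) = 14.8661
d((-8, 3), (0, -6)) = 12.0416
d((-8, 3), (-4, 10)) = 8.0623
d((0, -6), (-4, 10)) = 16.4924

Closest pair: (1, -4) and (0, -6) with distance 2.2361

The closest pair is (1, -4) and (0, -6) with Euclidean distance 2.2361. For 4 points, brute-force pairwise comparison is shown above. For large n, the divide-and-conquer algorithm (sort by x, recurse on halves, check the dividing strip) achieves O(n log n).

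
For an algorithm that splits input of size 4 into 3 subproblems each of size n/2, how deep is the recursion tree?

For divide and conquer with division factor 2:

Problem sizes at each level:
Level 0: 4
Level 1: 2
Level 2: 1

The root is level 0 and the size-1 base case is level 2 (the tree spans levels 0 through 2, i.e. 3 levels counting the root), so the depth is the number of divisions: log_2(4) = 2

The recursion tree depth is log_2(4) = 2. At each level, the problem size is divided by 2, so it takes 2 divisions to reduce to a base case of size 1. The algorithm makes 3 recursive calls at each level.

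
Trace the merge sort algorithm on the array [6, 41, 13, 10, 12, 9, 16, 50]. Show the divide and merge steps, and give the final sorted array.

Merge sort trace:

Split: [6, 41, 13, 10, 12, 9, 16, 50] -> [6, 41, 13, 10] and [12, 9, 16, 50]
  Split: [6, 41, 13, 10] -> [6, 41] and [13, 10]
    Split: [6, 41] -> [6] and [41]
    Merge: [6] + [41] -> [6, 41]
    Split: [13, 10] -> [13] and [10]
    Merge: [13] + [10] -> [10, 13]
  Merge: [6, 41] + [10, 13] -> [6, 10, 13, 41]
  Split: [12, 9, 16, 50] -> [12, 9] and [16, 50]
    Split: [12, 9] -> [12] and [9]
    Merge: [12] + [9] -> [9, 12]
    Split: [16, 50] -> [16] and [50]
    Merge: [16] + [50] -> [16, 50]
  Merge: [9, 12] + [16, 50] -> [9, 12, 16, 50]
Merge: [6, 10, 13, 41] + [9, 12, 16, 50] -> [6, 9, 10, 12, 13, 16, 41, 50]

Final sorted array: [6, 9, 10, 12, 13, 16, 41, 50]

The merge sort proceeds by recursively splitting the array and merging sorted halves.
After all merges, the sorted array is [6, 9, 10, 12, 13, 16, 41, 50].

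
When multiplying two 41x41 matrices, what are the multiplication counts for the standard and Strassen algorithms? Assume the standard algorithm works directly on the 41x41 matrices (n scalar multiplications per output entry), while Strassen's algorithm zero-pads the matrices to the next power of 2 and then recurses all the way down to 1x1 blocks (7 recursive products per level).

Matrix multiplication for 41x41 matrices:

Strassen's algorithm requires power-of-2 dimensions. Pad 41x41 to 64x64 (next power of 2).

Standard algorithm: 41^3 = 68921 multiplications
Strassen's algorithm: 7^(log2(64)) = 7^6 = 117649 multiplications
Difference: 68921 - 117649 = -48728 (Strassen uses MORE here due to padding overhead — for small or just-over-power-of-2 n, padding can outweigh the per-level savings)

Standard: 68921 multiplications (41^3). Strassen: 117649 multiplications (7^6, after padding to 64x64). Strassen reduces 8 recursive multiplications to 7 at each level.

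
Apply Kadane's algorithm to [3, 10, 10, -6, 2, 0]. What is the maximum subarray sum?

Using Kadane's algorithm on [3, 10, 10, -6, 2, 0]:

Scanning through the array:
Position 1 (value 10): max_ending_here = 13, max_so_far = 13
Position 2 (value 10): max_ending_here = 23, max_so_far = 23
Position 3 (value -6): max_ending_here = 17, max_so_far = 23
Position 4 (value 2): max_ending_here = 19, max_so_far = 23
Position 5 (value 0): max_ending_here = 19, max_so_far = 23

Maximum subarray: [3, 10, 10]
Maximum sum: 23

The maximum subarray is [3, 10, 10] with sum 23. This subarray runs from index 0 to index 2.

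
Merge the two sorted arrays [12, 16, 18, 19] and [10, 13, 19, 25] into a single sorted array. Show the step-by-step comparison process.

Merging process:

Compare 12 vs 10: take 10 from right. Merged: [10]
Compare 12 vs 13: take 12 from left. Merged: [10, 12]
Compare 16 vs 13: take 13 from right. Merged: [10, 12, 13]
Compare 16 vs 19: take 16 from left. Merged: [10, 12, 13, 16]
Compare 18 vs 19: take 18 from left. Merged: [10, 12, 13, 16, 18]
Compare 19 vs 19: take 19 from left. Merged: [10, 12, 13, 16, 18, 19]
Append remaining from right: [19, 25]. Merged: [10, 12, 13, 16, 18, 19, 19, 25]

Final merged array: [10, 12, 13, 16, 18, 19, 19, 25]
Total comparisons: 6

The merged array is [10, 12, 13, 16, 18, 19, 19, 25], requiring 6 comparisons. The merge step runs in O(n) time where n is the total number of elements.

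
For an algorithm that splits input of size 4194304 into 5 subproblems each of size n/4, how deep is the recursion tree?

For divide and conquer with division factor 4:

Problem sizes at each level:
Level 0: 4194304
Level 1: 1048576
Level 2: 262144
Level 3: 65536
Level 4: 16384
Level 5: 4096
Level 6: 1024
Level 7: 256
Level 8: 64
Level 9: 16
Level 10: 4
Level 11: 1

The root is level 0 and the size-1 base case is level 11 (the tree spans levels 0 through 11, i.e. 12 levels counting the root), so the depth is the number of divisions: log_4(4194304) = 11

The recursion tree depth is log_4(4194304) = 11. At each level, the problem size is divided by 4, so it takes 11 divisions to reduce to a base case of size 1. The algorithm makes 5 recursive calls at each level.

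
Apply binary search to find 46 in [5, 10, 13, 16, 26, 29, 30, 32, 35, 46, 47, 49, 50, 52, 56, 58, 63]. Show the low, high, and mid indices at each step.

Binary search for 46 in [5, 10, 13, 16, 26, 29, 30, 32, 35, 46, 47, 49, 50, 52, 56, 58, 63]:

lo=0, hi=16, mid=8, arr[mid]=35 -> 35 < 46, search right half
lo=9, hi=16, mid=12, arr[mid]=50 -> 50 > 46, search left half
lo=9, hi=11, mid=10, arr[mid]=47 -> 47 > 46, search left half
lo=9, hi=9, mid=9, arr[mid]=46 -> Found target at index 9!

Binary search finds 46 at index 9 after 4 comparisons. The search repeatedly halves the search space by comparing with the middle element.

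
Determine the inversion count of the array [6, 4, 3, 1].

Finding inversions in [6, 4, 3, 1]:

(0, 1): arr[0]=6 > arr[1]=4
(0, 2): arr[0]=6 > arr[2]=3
(0, 3): arr[0]=6 > arr[3]=1
(1, 2): arr[1]=4 > arr[2]=3
(1, 3): arr[1]=4 > arr[3]=1
(2, 3): arr[2]=3 > arr[3]=1

Total inversions: 6

The array has 6 inversion(s): (0,1), (0,2), (0,3), (1,2), (1,3), (2,3). Each pair (i,j) satisfies i < j and arr[i] > arr[j].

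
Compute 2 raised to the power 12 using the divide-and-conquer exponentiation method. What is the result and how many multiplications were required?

Computing 2^12 by squaring (build up from 2^1; each line after the first costs one multiplication):

2^1 = 2
2^2 = (2^1)^2 = 2^2 = 4
2^3 = 2 * 2^2 = 2 * 4 = 8
2^6 = (2^3)^2 = 8^2 = 64
2^12 = (2^6)^2 = 64^2 = 4096

Result: 4096
Multiplications needed: 4 (4 lines after 2^1)

2^12 = 4096. Using exponentiation by squaring, this requires 4 multiplications. The key idea: if the exponent is even, square the half-power; if odd, multiply by the base once.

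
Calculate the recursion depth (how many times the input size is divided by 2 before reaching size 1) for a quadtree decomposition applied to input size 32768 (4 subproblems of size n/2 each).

For divide and conquer with division factor 2:

Problem sizes at each level:
Level 0: 32768
Level 1: 16384
Level 2: 8192
Level 3: 4096
Level 4: 2048
Level 5: 1024
Level 6: 512
Level 7: 256
Level 8: 128
Level 9: 64
Level 10: 32
Level 11: 16
Level 12: 8
Level 13: 4
Level 14: 2
Level 15: 1

The root is level 0 and the size-1 base case is level 15 (the tree spans levels 0 through 15, i.e. 16 levels counting the root), so the depth is the number of divisions: log_2(32768) = 15

The recursion tree depth is log_2(32768) = 15. At each level, the problem size is divided by 2, so it takes 15 divisions to reduce to a base case of size 1. The algorithm makes 4 recursive calls at each level.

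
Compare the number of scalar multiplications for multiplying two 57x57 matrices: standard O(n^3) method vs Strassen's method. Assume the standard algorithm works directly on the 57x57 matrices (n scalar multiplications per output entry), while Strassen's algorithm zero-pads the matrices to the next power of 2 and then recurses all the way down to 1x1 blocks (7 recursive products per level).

Matrix multiplication for 57x57 matrices:

Strassen's algorithm requires power-of-2 dimensions. Pad 57x57 to 64x64 (next power of 2).

Standard algorithm: 57^3 = 185193 multiplications
Strassen's algorithm: 7^(log2(64)) = 7^6 = 117649 multiplications
Savings: 185193 - 117649 = 67544 multiplications

Standard: 185193 multiplications (57^3). Strassen: 117649 multiplications (7^6, after padding to 64x64). Strassen reduces 8 recursive multiplications to 7 at each level.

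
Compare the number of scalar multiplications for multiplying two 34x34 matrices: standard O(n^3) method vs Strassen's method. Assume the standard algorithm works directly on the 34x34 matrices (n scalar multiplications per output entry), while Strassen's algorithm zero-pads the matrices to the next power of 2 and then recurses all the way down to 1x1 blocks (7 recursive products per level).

Matrix multiplication for 34x34 matrices:

Strassen's algorithm requires power-of-2 dimensions. Pad 34x34 to 64x64 (next power of 2).

Standard algorithm: 34^3 = 39304 multiplications
Strassen's algorithm: 7^(log2(64)) = 7^6 = 117649 multiplications
Difference: 39304 - 117649 = -78345 (Strassen uses MORE here due to padding overhead — for small or just-over-power-of-2 n, padding can outweigh the per-level savings)

Standard: 39304 multiplications (34^3). Strassen: 117649 multiplications (7^6, after padding to 64x64). Strassen reduces 8 recursive multiplications to 7 at each level.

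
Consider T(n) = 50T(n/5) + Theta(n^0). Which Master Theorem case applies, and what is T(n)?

Master Theorem for T(n) = 50T(n/5) + O(n^0):

a = 50, b = 5, c = 0
log_b(a) = log_5(50) = 2.4307

Case 1: c = 0 < log_5(50) = 2.4307
T(n) = O(n^(log_5 50))

For T(n) = 50T(n/5) + O(n^0): log_5(50) = 2.4307. This is Case 1 of the Master Theorem (c < log_b(a), work dominated by leaves), giving O(n^(log_5 50)).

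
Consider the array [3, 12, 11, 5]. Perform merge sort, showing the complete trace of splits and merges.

Merge sort trace:

Split: [3, 12, 11, 5] -> [3, 12] and [11, 5]
  Split: [3, 12] -> [3] and [12]
  Merge: [3] + [12] -> [3, 12]
  Split: [11, 5] -> [11] and [5]
  Merge: [11] + [5] -> [5, 11]
Merge: [3, 12] + [5, 11] -> [3, 5, 11, 12]

Final sorted array: [3, 5, 11, 12]

The merge sort proceeds by recursively splitting the array and merging sorted halves.
After all merges, the sorted array is [3, 5, 11, 12].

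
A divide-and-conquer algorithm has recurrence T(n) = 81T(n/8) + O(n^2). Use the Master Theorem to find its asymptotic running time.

Master Theorem for T(n) = 81T(n/8) + O(n^2):

a = 81, b = 8, c = 2
log_b(a) = log_8(81) = 2.1133

Case 1: c = 2 < log_8(81) = 2.1133
T(n) = O(n^(log_8 81))

For T(n) = 81T(n/8) + O(n^2): log_8(81) = 2.1133. This is Case 1 of the Master Theorem (c < log_b(a), work dominated by leaves), giving O(n^(log_8 81)).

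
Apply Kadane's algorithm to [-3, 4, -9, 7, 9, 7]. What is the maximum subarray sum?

Using Kadane's algorithm on [-3, 4, -9, 7, 9, 7]:

Scanning through the array:
Position 1 (value 4): max_ending_here = 4, max_so_far = 4
Position 2 (value -9): max_ending_here = -5, max_so_far = 4
Position 3 (value 7): max_ending_here = 7, max_so_far = 7
Position 4 (value 9): max_ending_here = 16, max_so_far = 16
Position 5 (value 7): max_ending_here = 23, max_so_far = 23

Maximum subarray: [7, 9, 7]
Maximum sum: 23

The maximum subarray is [7, 9, 7] with sum 23. This subarray runs from index 3 to index 5.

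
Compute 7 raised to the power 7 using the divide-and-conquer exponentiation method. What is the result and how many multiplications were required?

Computing 7^7 by squaring (build up from 7^1; each line after the first costs one multiplication):

7^1 = 7
7^2 = (7^1)^2 = 7^2 = 49
7^3 = 7 * 7^2 = 7 * 49 = 343
7^6 = (7^3)^2 = 343^2 = 117649
7^7 = 7 * 7^6 = 7 * 117649 = 823543

Result: 823543
Multiplications needed: 4 (4 lines after 7^1)

7^7 = 823543. Using exponentiation by squaring, this requires 4 multiplications. The key idea: if the exponent is even, square the half-power; if odd, multiply by the base once.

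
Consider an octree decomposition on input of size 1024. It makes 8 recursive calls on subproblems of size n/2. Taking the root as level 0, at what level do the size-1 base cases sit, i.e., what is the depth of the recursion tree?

For divide and conquer with division factor 2:

Problem sizes at each level:
Level 0: 1024
Level 1: 512
Level 2: 256
Level 3: 128
Level 4: 64
Level 5: 32
Level 6: 16
Level 7: 8
Level 8: 4
Level 9: 2
Level 10: 1

The root is level 0 and the size-1 base case is level 10 (the tree spans levels 0 through 10, i.e. 11 levels counting the root), so the depth is the number of divisions: log_2(1024) = 10

The recursion tree depth is log_2(1024) = 10. At each level, the problem size is divided by 2, so it takes 10 divisions to reduce to a base case of size 1. The algorithm makes 8 recursive calls at each level.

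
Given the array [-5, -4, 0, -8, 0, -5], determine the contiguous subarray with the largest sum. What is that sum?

Using Kadane's algorithm on [-5, -4, 0, -8, 0, -5]:

Scanning through the array:
Position 1 (value -4): max_ending_here = -4, max_so_far = -4
Position 2 (value 0): max_ending_here = 0, max_so_far = 0
Position 3 (value -8): max_ending_here = -8, max_so_far = 0
Position 4 (value 0): max_ending_here = 0, max_so_far = 0
Position 5 (value -5): max_ending_here = -5, max_so_far = 0

Maximum subarray: [0]
Maximum sum: 0

The maximum subarray is [0] with sum 0. This subarray runs from index 2 to index 2.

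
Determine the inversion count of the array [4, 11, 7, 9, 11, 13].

Finding inversions in [4, 11, 7, 9, 11, 13]:

(1, 2): arr[1]=11 > arr[2]=7
(1, 3): arr[1]=11 > arr[3]=9

Total inversions: 2

The array has 2 inversion(s): (1,2), (1,3). Each pair (i,j) satisfies i < j and arr[i] > arr[j].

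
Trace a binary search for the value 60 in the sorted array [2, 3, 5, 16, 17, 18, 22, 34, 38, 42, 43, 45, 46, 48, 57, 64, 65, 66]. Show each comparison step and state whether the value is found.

Binary search for 60 in [2, 3, 5, 16, 17, 18, 22, 34, 38, 42, 43, 45, 46, 48, 57, 64, 65, 66]:

lo=0, hi=17, mid=8, arr[mid]=38 -> 38 < 60, search right half
lo=9, hi=17, mid=13, arr[mid]=48 -> 48 < 60, search right half
lo=14, hi=17, mid=15, arr[mid]=64 -> 64 > 60, search left half
lo=14, hi=14, mid=14, arr[mid]=57 -> 57 < 60, search right half
lo=15 > hi=14, target 60 not found

Binary search determines that 60 is not in the array after 4 comparisons. The search space was exhausted without finding the target.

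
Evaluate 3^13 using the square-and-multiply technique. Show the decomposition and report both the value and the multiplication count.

Computing 3^13 by squaring (build up from 3^1; each line after the first costs one multiplication):

3^1 = 3
3^2 = (3^1)^2 = 3^2 = 9
3^3 = 3 * 3^2 = 3 * 9 = 27
3^6 = (3^3)^2 = 27^2 = 729
3^12 = (3^6)^2 = 729^2 = 531441
3^13 = 3 * 3^12 = 3 * 531441 = 1594323

Result: 1594323
Multiplications needed: 5 (5 lines after 3^1)

3^13 = 1594323. Using exponentiation by squaring, this requires 5 multiplications. The key idea: if the exponent is even, square the half-power; if odd, multiply by the base once.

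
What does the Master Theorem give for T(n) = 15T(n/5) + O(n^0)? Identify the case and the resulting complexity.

Master Theorem for T(n) = 15T(n/5) + O(n^0):

a = 15, b = 5, c = 0
log_b(a) = log_5(15) = 1.6826

Case 1: c = 0 < log_5(15) = 1.6826
T(n) = O(n^(log_5 15))

For T(n) = 15T(n/5) + O(n^0): log_5(15) = 1.6826. This is Case 1 of the Master Theorem (c < log_b(a), work dominated by leaves), giving O(n^(log_5 15)).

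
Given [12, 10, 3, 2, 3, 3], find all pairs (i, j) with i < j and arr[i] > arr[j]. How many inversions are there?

Finding inversions in [12, 10, 3, 2, 3, 3]:

(0, 1): arr[0]=12 > arr[1]=10
(0, 2): arr[0]=12 > arr[2]=3
(0, 3): arr[0]=12 > arr[3]=2
(0, 4): arr[0]=12 > arr[4]=3
(0, 5): arr[0]=12 > arr[5]=3
(1, 2): arr[1]=10 > arr[2]=3
(1, 3): arr[1]=10 > arr[3]=2
(1, 4): arr[1]=10 > arr[4]=3
(1, 5): arr[1]=10 > arr[5]=3
(2, 3): arr[2]=3 > arr[3]=2

Total inversions: 10

The array has 10 inversion(s): (0,1), (0,2), (0,3), (0,4), (0,5), (1,2), (1,3), (1,4), (1,5), (2,3). Each pair (i,j) satisfies i < j and arr[i] > arr[j].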